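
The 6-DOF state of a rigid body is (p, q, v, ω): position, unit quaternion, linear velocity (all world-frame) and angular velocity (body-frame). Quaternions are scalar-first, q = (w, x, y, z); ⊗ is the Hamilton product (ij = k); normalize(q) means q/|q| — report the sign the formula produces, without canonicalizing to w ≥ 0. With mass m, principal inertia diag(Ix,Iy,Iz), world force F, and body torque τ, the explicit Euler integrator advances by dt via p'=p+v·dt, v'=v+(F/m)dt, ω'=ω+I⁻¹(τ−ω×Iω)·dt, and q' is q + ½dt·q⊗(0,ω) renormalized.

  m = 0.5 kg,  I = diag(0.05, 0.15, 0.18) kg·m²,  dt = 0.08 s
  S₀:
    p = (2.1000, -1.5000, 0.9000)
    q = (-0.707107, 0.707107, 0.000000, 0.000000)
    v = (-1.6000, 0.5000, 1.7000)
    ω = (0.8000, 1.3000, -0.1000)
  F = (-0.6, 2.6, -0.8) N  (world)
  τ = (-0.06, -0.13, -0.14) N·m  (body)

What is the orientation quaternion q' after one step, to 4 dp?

Hamilton product q⊗(0,ω) = (-0.5656856, -0.5656856, -0.8485284, 0.9899498)
q' = normalize(q + ½dt·q⊗(0,ω)) = (-0.7284, 0.6832, -0.0339, 0.0395)

q' = (-0.7284, 0.6832, -0.0339, 0.0395)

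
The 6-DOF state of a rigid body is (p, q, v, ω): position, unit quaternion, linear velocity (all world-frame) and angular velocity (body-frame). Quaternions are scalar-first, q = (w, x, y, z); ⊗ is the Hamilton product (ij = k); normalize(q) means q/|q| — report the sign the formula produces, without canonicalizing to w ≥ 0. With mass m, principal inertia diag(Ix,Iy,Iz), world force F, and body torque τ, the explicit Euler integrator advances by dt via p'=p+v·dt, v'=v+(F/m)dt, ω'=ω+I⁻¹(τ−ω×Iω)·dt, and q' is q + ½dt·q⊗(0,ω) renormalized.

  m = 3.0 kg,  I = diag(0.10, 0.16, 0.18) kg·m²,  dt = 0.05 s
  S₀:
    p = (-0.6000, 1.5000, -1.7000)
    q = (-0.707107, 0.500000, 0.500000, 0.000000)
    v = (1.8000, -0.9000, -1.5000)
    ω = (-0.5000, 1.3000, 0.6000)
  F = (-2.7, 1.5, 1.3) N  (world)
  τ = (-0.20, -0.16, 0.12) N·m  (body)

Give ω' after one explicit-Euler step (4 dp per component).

ω' = (-0.6078, 1.2425, 0.6442)

gyro term ω×Iω = (0.0156, 0.0240, -0.0390)
α = I⁻¹(τ − ω×Iω) = (-2.1560, -1.1500, 0.8833)
ω + α·dt = (-0.6078, 1.2425, 0.6442)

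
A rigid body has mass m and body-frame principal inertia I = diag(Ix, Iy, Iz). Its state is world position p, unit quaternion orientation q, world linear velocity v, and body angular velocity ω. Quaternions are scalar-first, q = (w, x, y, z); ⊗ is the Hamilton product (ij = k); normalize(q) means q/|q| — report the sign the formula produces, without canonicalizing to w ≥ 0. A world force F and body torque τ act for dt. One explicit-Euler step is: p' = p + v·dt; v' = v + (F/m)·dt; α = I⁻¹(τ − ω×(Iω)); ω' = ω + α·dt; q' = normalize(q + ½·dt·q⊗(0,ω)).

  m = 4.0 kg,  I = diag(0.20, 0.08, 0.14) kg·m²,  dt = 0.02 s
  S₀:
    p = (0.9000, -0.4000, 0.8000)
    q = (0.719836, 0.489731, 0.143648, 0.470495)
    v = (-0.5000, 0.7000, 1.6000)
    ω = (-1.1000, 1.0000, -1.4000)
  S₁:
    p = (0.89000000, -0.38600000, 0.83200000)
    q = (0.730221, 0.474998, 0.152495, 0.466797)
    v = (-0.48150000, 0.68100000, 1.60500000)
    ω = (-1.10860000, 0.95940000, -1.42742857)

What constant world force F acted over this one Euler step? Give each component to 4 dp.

Δv = v₁−v₀ = (0.01850000, -0.01900000, 0.00500000)
applied force F = (3.7000, -3.8000, 1.0000)

F = (3.7000, -3.8000, 1.0000)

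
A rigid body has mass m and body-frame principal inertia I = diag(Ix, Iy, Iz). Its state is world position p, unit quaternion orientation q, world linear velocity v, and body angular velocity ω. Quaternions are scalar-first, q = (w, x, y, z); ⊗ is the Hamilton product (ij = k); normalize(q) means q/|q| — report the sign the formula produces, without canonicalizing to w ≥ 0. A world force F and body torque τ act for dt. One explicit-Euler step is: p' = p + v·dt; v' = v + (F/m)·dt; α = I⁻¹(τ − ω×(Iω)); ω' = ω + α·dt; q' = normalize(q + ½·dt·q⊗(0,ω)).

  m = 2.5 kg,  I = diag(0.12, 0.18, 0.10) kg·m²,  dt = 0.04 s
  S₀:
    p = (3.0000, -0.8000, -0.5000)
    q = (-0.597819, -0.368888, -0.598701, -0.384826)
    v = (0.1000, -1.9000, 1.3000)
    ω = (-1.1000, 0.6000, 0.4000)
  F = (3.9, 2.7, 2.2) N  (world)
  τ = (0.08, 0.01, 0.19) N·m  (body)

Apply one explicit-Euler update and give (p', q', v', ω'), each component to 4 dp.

p' = (3.0040, -0.8760, -0.4480)
q' = (-0.5955, -0.3558, -0.5943, -0.4071)
v' = (0.1624, -1.8568, 1.3352)
ω' = (-1.0669, 0.6042, 0.4918)

new position p' = (3.0040, -0.8760, -0.4480)
v + (F/m)dt = (0.1624, -1.8568, 1.3352)
angular accel α = (0.8267, 0.1044, 2.2960)
ω + α·dt = (-1.0669, 0.6042, 0.4918)
2q̇ = q⊗(0,ω) = (0.1073742, 0.6490161, 0.2121724, -1.1190315)
q' = normalize(q + ½dt·q⊗(0,ω)) = (-0.5955, -0.3558, -0.5943, -0.4071)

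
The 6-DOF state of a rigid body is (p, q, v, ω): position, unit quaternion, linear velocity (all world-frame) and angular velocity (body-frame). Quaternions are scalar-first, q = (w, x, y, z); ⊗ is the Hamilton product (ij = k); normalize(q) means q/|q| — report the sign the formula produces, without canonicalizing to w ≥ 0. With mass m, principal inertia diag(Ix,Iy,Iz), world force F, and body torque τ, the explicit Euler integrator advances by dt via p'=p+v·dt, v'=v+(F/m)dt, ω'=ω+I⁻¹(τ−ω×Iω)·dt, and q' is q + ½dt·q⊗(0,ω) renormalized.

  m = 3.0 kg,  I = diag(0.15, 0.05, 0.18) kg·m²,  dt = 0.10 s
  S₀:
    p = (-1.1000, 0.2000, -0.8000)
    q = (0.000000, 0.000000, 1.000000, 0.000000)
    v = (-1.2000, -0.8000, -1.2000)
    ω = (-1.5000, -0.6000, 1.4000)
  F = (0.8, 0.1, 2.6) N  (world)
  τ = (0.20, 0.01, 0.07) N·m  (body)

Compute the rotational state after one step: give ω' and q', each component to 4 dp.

gyro term ω×Iω = (-0.1092, 0.0630, -0.0900)
angular accel α = (2.0613, -1.0600, 0.8889)
ω' = ω + α·dt = (-1.2939, -0.7060, 1.4889)
q⊗(0,ω) = (0.6000000, 1.4000000, 0.0000000, 1.5000000)
q + ½dt·q⊗(0,ω), renormalized = (0.0298, 0.0696, 0.9943, 0.0746)

ω' = (-1.2939, -0.7060, 1.4889)
q' = (0.0298, 0.0696, 0.9943, 0.0746)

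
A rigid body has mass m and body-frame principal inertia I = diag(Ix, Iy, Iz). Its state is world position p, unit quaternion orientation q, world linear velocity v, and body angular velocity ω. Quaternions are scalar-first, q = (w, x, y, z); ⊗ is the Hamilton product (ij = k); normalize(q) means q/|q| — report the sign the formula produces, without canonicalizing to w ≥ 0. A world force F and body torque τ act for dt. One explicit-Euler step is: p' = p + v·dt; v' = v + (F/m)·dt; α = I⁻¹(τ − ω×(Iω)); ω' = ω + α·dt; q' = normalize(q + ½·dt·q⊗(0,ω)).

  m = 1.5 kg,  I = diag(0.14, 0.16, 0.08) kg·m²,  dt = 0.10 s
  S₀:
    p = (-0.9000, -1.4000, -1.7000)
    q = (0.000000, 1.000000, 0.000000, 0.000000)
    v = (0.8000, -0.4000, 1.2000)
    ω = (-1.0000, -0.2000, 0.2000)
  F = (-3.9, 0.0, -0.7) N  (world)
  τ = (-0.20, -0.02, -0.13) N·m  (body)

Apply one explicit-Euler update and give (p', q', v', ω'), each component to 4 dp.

p' = (-0.8200, -1.4400, -1.5800)
q' = (0.0499, 0.9987, -0.0100, -0.0100)
v' = (0.5400, -0.4000, 1.1533)
ω' = (-1.1451, -0.2050, 0.0325)

(τ − ω×Iω)/I = (-1.4514, -0.0500, -1.6750)
ω' = ω + α·dt = (-1.1451, -0.2050, 0.0325)
Hamilton product q⊗(0,ω) = (1.0000000, 0.0000000, -0.2000000, -0.2000000)
updated quaternion q' = (0.0499, 0.9987, -0.0100, -0.0100)
p' = p + v·dt = (-0.8200, -1.4400, -1.5800)
v + (F/m)dt = (0.5400, -0.4000, 1.1533)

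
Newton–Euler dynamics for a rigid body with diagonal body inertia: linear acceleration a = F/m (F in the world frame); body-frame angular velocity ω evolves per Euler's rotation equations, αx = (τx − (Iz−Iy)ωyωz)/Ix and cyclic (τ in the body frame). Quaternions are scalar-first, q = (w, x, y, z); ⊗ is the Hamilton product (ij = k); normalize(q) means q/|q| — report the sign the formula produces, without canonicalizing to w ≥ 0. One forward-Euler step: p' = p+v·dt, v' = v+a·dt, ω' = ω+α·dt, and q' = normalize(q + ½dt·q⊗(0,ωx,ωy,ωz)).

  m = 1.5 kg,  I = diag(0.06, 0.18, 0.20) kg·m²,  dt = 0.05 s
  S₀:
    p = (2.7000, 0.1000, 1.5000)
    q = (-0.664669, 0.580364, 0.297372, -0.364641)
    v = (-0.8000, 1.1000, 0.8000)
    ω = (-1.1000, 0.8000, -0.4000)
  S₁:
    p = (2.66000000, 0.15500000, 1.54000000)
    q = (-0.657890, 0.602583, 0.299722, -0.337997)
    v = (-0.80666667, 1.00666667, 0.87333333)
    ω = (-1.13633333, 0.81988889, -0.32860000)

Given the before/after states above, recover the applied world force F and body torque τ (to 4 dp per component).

F = (-0.2000, -2.8000, 2.2000)
τ = (-0.0500, 0.0100, 0.1800)

velocity change Δv = (-0.00666667, -0.09333333, 0.07333333)
applied force F = (-0.2000, -2.8000, 2.2000)
Δω = ω₁−ω₀ = (-0.03633333, 0.01988889, 0.07140000)
ω₀×(Iω₀) = (-0.0064, -0.0616, -0.1056)
I·α + gyro = (-0.0500, 0.0100, 0.1800)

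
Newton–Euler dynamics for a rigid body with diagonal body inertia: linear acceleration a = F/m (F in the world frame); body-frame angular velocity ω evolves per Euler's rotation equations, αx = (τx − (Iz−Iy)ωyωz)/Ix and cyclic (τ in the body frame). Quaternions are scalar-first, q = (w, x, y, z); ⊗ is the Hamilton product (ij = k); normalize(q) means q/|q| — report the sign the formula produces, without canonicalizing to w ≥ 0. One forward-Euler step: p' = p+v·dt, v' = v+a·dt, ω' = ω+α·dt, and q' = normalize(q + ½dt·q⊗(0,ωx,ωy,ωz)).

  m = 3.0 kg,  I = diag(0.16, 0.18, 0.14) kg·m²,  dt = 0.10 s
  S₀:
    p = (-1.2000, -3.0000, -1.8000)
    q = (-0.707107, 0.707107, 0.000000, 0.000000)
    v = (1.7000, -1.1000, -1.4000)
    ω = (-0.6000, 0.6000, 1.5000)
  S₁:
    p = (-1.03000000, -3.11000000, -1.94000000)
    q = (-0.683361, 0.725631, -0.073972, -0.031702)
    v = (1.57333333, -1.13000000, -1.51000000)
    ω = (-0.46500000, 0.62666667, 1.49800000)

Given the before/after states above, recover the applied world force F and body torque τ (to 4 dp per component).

v₁ − v₀ = (-0.12666667, -0.03000000, -0.11000000)
F = m·Δv/dt = (-3.8000, -0.9000, -3.3000)
rate change Δω = (0.13500000, 0.02666667, -0.00200000)
ω₀×(Iω₀) = (-0.0360, -0.0180, -0.0072)
applied torque τ = (0.1800, 0.0300, -0.0100)

F = (-3.8000, -0.9000, -3.3000)
τ = (0.1800, 0.0300, -0.0100)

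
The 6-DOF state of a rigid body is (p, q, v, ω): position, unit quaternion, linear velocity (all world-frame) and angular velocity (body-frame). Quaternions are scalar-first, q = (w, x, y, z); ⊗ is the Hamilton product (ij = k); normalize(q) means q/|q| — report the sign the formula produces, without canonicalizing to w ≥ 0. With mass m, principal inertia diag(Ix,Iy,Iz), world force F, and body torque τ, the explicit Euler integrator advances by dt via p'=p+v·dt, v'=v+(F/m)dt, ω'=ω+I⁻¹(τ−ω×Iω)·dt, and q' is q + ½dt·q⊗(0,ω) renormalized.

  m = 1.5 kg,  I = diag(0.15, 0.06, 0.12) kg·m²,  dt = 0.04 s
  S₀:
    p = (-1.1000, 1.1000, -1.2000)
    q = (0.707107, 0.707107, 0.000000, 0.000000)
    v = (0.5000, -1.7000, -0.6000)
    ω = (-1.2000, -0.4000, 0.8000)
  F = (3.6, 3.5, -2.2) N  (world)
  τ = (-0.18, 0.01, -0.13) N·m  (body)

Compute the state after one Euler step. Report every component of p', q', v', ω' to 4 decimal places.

p' = (-1.0800, 1.0320, -1.2240)
q' = (0.7238, 0.6898, -0.0170, 0.0057)
v' = (0.5960, -1.6067, -0.6587)
ω' = (-1.2429, -0.3741, 0.7711)

angular accel α = (-1.0720, 0.6467, -0.7233)
ω + α·dt = (-1.2429, -0.3741, 0.7711)
2q̇ = q⊗(0,ω) = (0.8485284, -0.8485284, -0.8485284, 0.2828428)
q + ½dt·q⊗(0,ω), renormalized = (0.7238, 0.6898, -0.0170, 0.0057)
new position p' = (-1.0800, 1.0320, -1.2240)
v + (F/m)dt = (0.5960, -1.6067, -0.6587)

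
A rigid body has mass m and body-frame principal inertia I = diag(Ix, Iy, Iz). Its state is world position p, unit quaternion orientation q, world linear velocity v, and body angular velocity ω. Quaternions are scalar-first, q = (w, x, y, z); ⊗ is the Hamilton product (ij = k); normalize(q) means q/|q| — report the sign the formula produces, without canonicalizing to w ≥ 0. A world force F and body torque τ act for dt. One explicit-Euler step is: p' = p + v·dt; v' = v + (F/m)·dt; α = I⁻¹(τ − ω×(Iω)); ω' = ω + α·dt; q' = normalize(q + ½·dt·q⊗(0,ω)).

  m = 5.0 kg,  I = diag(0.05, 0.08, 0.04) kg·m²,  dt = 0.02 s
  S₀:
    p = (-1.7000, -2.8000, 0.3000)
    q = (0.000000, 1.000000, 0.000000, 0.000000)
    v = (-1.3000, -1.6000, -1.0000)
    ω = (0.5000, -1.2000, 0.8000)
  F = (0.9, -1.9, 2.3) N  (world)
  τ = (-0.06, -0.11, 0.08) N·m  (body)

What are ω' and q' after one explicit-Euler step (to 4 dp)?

ω' = (0.4606, -1.2285, 0.8490)
q' = (-0.0050, 0.9999, -0.0080, -0.0120)

gyro term ω×Iω = (0.0384, 0.0040, -0.0180)
(τ − ω×Iω)/I = (-1.9680, -1.4250, 2.4500)
ω' = ω + α·dt = (0.4606, -1.2285, 0.8490)
2q̇ = q⊗(0,ω) = (-0.5000000, 0.0000000, -0.8000000, -1.2000000)
updated quaternion q' = (-0.0050, 0.9999, -0.0080, -0.0120)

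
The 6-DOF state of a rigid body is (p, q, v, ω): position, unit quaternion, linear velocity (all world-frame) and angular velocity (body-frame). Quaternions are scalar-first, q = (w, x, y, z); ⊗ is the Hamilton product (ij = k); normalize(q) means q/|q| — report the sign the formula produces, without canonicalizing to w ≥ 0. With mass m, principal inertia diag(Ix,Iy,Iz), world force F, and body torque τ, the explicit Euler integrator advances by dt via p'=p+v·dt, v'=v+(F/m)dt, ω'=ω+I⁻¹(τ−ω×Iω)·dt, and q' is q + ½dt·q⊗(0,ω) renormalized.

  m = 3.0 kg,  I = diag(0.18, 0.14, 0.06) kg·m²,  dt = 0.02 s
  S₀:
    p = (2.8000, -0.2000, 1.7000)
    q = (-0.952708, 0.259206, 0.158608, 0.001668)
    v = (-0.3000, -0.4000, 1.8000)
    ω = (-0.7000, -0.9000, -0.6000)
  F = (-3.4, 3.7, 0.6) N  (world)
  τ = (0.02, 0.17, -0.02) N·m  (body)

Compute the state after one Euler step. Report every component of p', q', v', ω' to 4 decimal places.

p' = (2.7940, -0.2080, 1.7360)
q' = (-0.9494, 0.2649, 0.1687, 0.0062)
v' = (-0.3227, -0.3753, 1.8040)
ω' = (-0.6930, -0.8829, -0.5983)

gyro term ω×Iω = (-0.0432, 0.0504, -0.0252)
α = I⁻¹(τ − ω×Iω) = (0.3511, 0.8543, 0.0867)
ω + α·dt = (-0.6930, -0.8829, -0.5983)
2q̇ = q⊗(0,ω) = (0.3251922, 0.5732320, 1.0117932, 0.4493650)
q' = normalize(q + ½dt·q⊗(0,ω)) = (-0.9494, 0.2649, 0.1687, 0.0062)
a = (-1.1333, 1.2333, 0.2000)
new position p' = (2.7940, -0.2080, 1.7360)
new velocity v' = (-0.3227, -0.3753, 1.8040)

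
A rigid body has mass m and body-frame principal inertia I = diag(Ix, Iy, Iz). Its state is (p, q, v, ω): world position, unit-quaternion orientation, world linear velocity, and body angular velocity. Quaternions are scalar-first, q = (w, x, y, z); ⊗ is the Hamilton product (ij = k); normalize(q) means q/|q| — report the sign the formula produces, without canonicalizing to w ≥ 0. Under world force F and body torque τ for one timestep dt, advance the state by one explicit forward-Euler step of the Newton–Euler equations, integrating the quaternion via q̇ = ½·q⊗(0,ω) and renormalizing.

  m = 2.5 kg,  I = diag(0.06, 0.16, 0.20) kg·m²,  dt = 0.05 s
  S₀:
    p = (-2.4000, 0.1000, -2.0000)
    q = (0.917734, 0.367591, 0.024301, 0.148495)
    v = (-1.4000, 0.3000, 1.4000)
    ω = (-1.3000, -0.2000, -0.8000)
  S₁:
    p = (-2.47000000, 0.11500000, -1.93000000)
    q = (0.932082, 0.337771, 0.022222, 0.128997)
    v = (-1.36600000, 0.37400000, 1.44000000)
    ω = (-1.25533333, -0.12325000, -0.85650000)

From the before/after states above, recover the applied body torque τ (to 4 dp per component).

τ = (0.0600, 0.1000, -0.2000)

rate change Δω = (0.04466667, 0.07675000, -0.05650000)
ω₀×(Iω₀) = (0.0064, -0.1456, 0.0260)
applied torque τ = (0.0600, 0.1000, -0.2000)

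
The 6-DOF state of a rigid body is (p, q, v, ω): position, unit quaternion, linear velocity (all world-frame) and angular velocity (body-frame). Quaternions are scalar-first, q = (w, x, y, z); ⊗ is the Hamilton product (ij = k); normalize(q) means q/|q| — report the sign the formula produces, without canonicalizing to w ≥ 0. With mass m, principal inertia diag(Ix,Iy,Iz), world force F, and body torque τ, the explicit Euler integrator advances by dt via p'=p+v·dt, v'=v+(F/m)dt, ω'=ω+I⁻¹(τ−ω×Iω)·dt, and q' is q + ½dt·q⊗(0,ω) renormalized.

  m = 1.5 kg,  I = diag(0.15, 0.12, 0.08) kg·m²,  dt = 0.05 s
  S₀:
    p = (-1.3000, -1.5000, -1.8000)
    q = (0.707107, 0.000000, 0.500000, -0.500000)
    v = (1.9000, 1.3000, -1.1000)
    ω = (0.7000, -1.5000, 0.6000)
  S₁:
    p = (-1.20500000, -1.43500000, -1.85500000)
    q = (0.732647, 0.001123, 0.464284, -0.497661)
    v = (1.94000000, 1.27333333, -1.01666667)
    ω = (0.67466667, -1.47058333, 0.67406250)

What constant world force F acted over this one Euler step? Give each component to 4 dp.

F = (1.2000, -0.8000, 2.5000)

v₁ − v₀ = (0.04000000, -0.02666667, 0.08333333)
applied force F = (1.2000, -0.8000, 2.5000)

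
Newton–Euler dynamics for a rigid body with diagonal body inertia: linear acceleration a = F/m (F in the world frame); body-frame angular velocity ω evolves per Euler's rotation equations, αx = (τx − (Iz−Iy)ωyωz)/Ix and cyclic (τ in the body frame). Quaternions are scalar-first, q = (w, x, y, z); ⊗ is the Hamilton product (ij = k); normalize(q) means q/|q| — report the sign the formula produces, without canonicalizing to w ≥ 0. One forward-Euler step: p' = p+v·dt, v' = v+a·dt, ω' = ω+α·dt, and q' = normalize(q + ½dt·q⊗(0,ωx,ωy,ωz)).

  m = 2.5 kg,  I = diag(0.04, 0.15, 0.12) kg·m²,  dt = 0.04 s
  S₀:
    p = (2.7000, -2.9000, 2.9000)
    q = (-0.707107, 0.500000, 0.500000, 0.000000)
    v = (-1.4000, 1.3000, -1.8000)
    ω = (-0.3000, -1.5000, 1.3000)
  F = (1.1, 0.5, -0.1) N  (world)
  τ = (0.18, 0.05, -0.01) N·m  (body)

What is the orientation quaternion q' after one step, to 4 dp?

q⊗(0,ω) = (0.9000000, 0.8621321, 0.4106605, -1.5192391)
q' = normalize(q + ½dt·q⊗(0,ω)) = (-0.6886, 0.5168, 0.5078, -0.0304)

q' = (-0.6886, 0.5168, 0.5078, -0.0304)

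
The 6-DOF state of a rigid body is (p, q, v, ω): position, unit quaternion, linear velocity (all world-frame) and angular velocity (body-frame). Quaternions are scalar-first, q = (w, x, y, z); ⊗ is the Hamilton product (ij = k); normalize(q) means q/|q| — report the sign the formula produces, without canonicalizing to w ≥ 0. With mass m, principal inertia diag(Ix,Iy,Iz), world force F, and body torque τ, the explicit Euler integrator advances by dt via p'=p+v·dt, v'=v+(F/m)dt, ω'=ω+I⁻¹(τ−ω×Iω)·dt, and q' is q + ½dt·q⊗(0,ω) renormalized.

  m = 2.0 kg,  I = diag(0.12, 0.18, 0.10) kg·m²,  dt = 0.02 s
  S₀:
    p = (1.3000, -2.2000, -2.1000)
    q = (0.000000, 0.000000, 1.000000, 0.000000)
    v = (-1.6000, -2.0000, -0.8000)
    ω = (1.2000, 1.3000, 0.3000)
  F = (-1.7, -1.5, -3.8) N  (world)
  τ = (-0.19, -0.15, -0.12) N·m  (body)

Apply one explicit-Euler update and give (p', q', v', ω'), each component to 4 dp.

linear accel F/m = (-0.8500, -0.7500, -1.9000)
p + v·dt = (1.2680, -2.2400, -2.1160)
new velocity v' = (-1.6170, -2.0150, -0.8380)
(τ − ω×Iω)/I = (-1.3233, -0.8733, -2.1360)
new body rate ω' = (1.1735, 1.2825, 0.2573)
q⊗(0,ω) = (-1.3000000, 0.3000000, 0.0000000, -1.2000000)
q + ½dt·q⊗(0,ω), renormalized = (-0.0130, 0.0030, 0.9998, -0.0120)

p' = (1.2680, -2.2400, -2.1160)
q' = (-0.0130, 0.0030, 0.9998, -0.0120)
v' = (-1.6170, -2.0150, -0.8380)
ω' = (1.1735, 1.2825, 0.2573)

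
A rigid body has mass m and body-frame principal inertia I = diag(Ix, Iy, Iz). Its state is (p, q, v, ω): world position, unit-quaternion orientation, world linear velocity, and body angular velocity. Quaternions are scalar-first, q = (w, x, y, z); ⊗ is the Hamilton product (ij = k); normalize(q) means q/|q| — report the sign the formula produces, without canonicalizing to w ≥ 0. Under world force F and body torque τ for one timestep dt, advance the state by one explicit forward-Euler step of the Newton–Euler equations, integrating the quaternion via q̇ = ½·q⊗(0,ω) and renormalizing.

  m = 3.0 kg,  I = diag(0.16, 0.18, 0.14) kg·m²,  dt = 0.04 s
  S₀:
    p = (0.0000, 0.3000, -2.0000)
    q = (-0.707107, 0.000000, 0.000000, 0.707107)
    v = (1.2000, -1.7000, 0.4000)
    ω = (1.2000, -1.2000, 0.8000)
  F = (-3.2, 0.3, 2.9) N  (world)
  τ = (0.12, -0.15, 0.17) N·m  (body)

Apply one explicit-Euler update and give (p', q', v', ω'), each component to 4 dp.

p' = (0.0480, 0.2320, -1.9840)
q' = (-0.7179, 0.0000, 0.0339, 0.6953)
v' = (1.1573, -1.6960, 0.4387)
ω' = (1.2204, -1.2376, 0.8568)

p' = p + v·dt = (0.0480, 0.2320, -1.9840)
new velocity v' = (1.1573, -1.6960, 0.4387)
(τ − ω×Iω)/I = (0.5100, -0.9400, 1.4200)
ω + α·dt = (1.2204, -1.2376, 0.8568)
2q̇ = q⊗(0,ω) = (-0.5656856, 0.0000000, 1.6970568, -0.5656856)
q + ½dt·q⊗(0,ω), renormalized = (-0.7179, 0.0000, 0.0339, 0.6953)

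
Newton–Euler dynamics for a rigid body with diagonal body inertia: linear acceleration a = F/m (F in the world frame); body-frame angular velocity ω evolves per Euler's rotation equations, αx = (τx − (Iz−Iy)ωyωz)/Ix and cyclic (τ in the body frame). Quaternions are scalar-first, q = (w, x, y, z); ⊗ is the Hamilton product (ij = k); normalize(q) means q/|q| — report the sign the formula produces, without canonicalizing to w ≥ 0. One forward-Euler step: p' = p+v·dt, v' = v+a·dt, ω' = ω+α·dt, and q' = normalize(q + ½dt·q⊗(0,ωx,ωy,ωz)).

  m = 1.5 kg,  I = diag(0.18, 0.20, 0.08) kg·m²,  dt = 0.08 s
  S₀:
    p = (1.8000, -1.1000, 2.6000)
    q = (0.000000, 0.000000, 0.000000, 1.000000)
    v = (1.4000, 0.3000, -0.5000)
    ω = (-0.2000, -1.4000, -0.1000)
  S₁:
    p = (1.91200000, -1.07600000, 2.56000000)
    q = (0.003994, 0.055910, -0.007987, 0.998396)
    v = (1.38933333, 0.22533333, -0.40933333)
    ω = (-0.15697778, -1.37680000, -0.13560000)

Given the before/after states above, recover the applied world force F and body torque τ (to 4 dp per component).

velocity change Δv = (-0.01066667, -0.07466667, 0.09066667)
F = m·Δv/dt = (-0.2000, -1.4000, 1.7000)
ω₁ − ω₀ = (0.04302222, 0.02320000, -0.03560000)
I·α + gyro = (0.0800, 0.0600, -0.0300)

F = (-0.2000, -1.4000, 1.7000)
τ = (0.0800, 0.0600, -0.0300)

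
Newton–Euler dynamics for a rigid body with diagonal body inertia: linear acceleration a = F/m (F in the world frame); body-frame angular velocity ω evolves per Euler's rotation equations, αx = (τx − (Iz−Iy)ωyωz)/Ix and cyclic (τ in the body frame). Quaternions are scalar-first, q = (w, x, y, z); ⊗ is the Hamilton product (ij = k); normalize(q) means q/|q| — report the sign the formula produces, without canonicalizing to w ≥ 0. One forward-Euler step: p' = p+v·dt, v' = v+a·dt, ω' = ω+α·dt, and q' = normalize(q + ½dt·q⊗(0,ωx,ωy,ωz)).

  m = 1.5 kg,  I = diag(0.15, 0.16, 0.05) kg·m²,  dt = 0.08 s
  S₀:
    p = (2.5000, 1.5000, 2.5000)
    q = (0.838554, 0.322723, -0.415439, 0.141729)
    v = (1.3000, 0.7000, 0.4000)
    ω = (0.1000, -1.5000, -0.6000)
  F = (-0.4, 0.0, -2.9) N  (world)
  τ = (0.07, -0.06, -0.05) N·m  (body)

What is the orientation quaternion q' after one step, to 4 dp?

Hamilton product q⊗(0,ω) = (-0.5703934, 0.5457123, -1.0500243, -0.9456730)
updated quaternion q' = (0.8140, 0.3438, -0.4565, 0.1037)

q' = (0.8140, 0.3438, -0.4565, 0.1037)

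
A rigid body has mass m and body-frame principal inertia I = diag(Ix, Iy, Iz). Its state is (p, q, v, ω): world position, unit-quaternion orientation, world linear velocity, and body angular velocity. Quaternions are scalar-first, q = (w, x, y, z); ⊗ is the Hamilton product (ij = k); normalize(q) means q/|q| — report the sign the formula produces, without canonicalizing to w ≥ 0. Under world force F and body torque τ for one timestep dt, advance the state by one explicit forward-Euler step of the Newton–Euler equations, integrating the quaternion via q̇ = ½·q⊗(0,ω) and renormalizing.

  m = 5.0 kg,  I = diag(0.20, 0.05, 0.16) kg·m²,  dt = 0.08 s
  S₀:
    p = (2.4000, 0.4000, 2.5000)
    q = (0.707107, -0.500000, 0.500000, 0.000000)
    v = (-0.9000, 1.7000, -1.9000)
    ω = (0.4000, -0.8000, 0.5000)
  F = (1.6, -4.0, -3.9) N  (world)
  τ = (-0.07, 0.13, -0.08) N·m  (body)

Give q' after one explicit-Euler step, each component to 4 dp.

2q̇ = q⊗(0,ω) = (0.6000000, 0.5328428, -0.3156856, 0.5535535)
q' = normalize(q + ½dt·q⊗(0,ω)) = (0.7305, -0.4783, 0.4870, 0.0221)

q' = (0.7305, -0.4783, 0.4870, 0.0221)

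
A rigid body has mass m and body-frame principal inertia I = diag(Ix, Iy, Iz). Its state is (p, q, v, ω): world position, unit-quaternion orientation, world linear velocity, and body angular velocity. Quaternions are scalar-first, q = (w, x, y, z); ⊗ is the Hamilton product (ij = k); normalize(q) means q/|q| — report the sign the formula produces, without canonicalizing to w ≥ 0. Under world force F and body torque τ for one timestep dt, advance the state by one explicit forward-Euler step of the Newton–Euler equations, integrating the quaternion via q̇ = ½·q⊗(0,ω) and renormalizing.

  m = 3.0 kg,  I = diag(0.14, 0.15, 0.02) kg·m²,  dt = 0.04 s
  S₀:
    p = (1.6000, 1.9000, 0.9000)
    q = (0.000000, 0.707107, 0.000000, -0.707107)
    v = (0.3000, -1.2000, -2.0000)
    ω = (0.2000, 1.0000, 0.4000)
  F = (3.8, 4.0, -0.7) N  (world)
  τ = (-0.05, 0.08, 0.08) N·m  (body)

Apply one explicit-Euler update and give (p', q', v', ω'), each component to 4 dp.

p' = (1.6120, 1.8520, 0.8200)
q' = (0.0028, 0.7211, -0.0085, -0.6928)
v' = (0.3507, -1.1467, -2.0093)
ω' = (0.2006, 1.0188, 0.5560)

gyro term ω×Iω = (-0.0520, 0.0096, 0.0020)
(τ − ω×Iω)/I = (0.0143, 0.4693, 3.9000)
new body rate ω' = (0.2006, 1.0188, 0.5560)
q⊗(0,ω) = (0.1414214, 0.7071070, -0.4242642, 0.7071070)
q + ½dt·q⊗(0,ω), renormalized = (0.0028, 0.7211, -0.0085, -0.6928)
new position p' = (1.6120, 1.8520, 0.8200)
v + (F/m)dt = (0.3507, -1.1467, -2.0093)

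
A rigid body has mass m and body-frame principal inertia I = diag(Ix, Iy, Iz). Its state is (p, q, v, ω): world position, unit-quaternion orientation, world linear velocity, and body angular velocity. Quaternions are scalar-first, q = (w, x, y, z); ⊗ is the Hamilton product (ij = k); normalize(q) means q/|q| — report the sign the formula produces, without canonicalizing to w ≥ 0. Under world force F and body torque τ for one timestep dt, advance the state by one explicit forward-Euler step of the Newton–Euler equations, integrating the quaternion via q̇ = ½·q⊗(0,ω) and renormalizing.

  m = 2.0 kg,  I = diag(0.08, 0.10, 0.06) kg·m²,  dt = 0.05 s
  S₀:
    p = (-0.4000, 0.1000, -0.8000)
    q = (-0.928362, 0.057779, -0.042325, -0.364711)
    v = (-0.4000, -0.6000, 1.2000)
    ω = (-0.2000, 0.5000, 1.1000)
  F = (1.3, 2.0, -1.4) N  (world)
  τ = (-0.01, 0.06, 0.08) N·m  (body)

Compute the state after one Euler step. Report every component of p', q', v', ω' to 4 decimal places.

p' = (-0.4200, 0.0700, -0.7400)
q' = (-0.9171, 0.0658, -0.0537, -0.3895)
v' = (-0.3675, -0.5500, 1.1650)
ω' = (-0.1925, 0.5322, 1.1683)

precession coupling ω×(Iω) = (-0.0220, -0.0044, -0.0020)
angular accel α = (0.1500, 0.6440, 1.3667)
new body rate ω' = (-0.1925, 0.5322, 1.1683)
2q̇ = q⊗(0,ω) = (0.4339004, 0.3214704, -0.4547957, -1.0007737)
updated quaternion q' = (-0.9171, 0.0658, -0.0537, -0.3895)
new position p' = (-0.4200, 0.0700, -0.7400)
new velocity v' = (-0.3675, -0.5500, 1.1650)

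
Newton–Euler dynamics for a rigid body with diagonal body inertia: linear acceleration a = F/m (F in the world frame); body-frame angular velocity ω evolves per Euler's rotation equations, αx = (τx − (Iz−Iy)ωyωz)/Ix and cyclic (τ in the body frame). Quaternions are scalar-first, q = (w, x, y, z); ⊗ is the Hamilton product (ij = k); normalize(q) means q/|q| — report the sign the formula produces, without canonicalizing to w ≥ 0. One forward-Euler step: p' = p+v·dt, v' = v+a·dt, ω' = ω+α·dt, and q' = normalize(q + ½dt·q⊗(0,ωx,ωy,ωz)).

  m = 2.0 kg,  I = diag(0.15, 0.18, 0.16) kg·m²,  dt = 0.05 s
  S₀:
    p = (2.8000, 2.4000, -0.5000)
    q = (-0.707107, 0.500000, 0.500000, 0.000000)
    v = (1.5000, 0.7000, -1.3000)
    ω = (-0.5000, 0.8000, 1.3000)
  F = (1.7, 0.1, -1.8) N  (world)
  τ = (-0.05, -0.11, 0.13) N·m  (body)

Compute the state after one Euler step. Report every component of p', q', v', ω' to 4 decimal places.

p' = (2.8750, 2.4350, -0.5650)
q' = (-0.7103, 0.5247, 0.4692, -0.0067)
v' = (1.5425, 0.7025, -1.3450)
ω' = (-0.5097, 0.7676, 1.3444)

(τ − ω×Iω)/I = (-0.1947, -0.6472, 0.8875)
new body rate ω' = (-0.5097, 0.7676, 1.3444)
2q̇ = q⊗(0,ω) = (-0.1500000, 1.0035535, -1.2156856, -0.2692391)
updated quaternion q' = (-0.7103, 0.5247, 0.4692, -0.0067)
p' = p + v·dt = (2.8750, 2.4350, -0.5650)
new velocity v' = (1.5425, 0.7025, -1.3450)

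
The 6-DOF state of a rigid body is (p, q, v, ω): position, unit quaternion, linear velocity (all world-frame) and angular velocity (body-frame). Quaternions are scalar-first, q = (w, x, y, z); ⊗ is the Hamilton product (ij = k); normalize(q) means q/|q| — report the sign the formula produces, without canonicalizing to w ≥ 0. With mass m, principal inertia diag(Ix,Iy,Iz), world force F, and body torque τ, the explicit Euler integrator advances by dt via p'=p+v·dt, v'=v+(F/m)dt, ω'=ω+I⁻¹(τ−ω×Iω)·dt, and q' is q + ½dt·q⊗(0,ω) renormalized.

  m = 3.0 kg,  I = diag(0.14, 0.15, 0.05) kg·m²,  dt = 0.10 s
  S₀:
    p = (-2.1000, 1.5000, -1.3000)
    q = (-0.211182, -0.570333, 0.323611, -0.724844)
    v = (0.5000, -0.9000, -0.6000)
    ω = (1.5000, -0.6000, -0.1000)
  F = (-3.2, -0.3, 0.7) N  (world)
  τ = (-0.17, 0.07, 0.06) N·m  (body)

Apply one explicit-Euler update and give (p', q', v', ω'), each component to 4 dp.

precession coupling ω×(Iω) = (-0.0060, -0.0135, -0.0090)
angular accel α = (-1.1714, 0.5567, 1.3800)
ω' = ω + α·dt = (1.3829, -0.5443, 0.0380)
Hamilton product q⊗(0,ω) = (0.9771817, -0.7840405, -1.0175901, -0.1220985)
q' = normalize(q + ½dt·q⊗(0,ω)) = (-0.1618, -0.6075, 0.2718, -0.7286)
new position p' = (-2.0500, 1.4100, -1.3600)
v + (F/m)dt = (0.3933, -0.9100, -0.5767)

p' = (-2.0500, 1.4100, -1.3600)
q' = (-0.1618, -0.6075, 0.2718, -0.7286)
v' = (0.3933, -0.9100, -0.5767)
ω' = (1.3829, -0.5443, 0.0380)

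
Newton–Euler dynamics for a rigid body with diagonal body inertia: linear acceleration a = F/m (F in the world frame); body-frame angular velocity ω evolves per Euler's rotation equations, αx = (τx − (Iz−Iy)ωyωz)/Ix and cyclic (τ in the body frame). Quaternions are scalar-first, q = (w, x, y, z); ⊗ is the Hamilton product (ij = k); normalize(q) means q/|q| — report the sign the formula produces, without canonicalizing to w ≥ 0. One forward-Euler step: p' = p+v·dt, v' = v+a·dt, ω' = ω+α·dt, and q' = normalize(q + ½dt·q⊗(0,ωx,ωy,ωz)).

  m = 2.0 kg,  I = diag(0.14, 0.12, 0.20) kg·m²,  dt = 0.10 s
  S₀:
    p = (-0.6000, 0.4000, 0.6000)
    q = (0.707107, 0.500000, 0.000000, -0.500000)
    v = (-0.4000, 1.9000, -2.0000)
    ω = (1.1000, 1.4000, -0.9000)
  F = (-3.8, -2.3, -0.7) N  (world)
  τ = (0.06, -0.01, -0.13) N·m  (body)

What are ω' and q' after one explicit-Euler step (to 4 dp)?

α = I⁻¹(τ − ω×Iω) = (1.1486, -0.5783, -0.4960)
ω + α·dt = (1.2149, 1.3422, -0.9496)
q⊗(0,ω) = (-1.0000000, 1.4778177, 0.8899498, 0.0636037)
q' = normalize(q + ½dt·q⊗(0,ω)) = (0.6539, 0.5711, 0.0443, -0.4944)

ω' = (1.2149, 1.3422, -0.9496)
q' = (0.6539, 0.5711, 0.0443, -0.4944)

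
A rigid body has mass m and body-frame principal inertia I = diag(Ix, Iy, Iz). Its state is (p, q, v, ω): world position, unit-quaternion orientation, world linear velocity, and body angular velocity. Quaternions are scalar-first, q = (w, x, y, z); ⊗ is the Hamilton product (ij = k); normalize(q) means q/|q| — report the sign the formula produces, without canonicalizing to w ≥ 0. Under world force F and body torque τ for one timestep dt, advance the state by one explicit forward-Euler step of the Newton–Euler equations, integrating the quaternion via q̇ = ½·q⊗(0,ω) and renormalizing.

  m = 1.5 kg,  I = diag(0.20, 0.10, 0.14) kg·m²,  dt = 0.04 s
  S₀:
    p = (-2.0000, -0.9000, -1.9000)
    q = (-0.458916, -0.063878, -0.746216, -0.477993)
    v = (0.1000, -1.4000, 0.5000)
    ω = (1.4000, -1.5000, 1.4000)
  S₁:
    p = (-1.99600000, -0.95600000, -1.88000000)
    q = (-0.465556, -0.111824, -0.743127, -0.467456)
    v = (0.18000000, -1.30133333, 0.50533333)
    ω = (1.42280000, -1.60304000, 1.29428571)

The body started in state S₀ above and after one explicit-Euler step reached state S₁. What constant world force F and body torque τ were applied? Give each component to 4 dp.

F = (3.0000, 3.7000, 0.2000)
τ = (0.0300, -0.1400, -0.1600)

v₁ − v₀ = (0.08000000, 0.09866667, 0.00533333)
m·(v₁−v₀)/dt = (3.0000, 3.7000, 0.2000)
ω₁ − ω₀ = (0.02280000, -0.10304000, -0.10571429)
applied torque τ = (0.0300, -0.1400, -0.1600)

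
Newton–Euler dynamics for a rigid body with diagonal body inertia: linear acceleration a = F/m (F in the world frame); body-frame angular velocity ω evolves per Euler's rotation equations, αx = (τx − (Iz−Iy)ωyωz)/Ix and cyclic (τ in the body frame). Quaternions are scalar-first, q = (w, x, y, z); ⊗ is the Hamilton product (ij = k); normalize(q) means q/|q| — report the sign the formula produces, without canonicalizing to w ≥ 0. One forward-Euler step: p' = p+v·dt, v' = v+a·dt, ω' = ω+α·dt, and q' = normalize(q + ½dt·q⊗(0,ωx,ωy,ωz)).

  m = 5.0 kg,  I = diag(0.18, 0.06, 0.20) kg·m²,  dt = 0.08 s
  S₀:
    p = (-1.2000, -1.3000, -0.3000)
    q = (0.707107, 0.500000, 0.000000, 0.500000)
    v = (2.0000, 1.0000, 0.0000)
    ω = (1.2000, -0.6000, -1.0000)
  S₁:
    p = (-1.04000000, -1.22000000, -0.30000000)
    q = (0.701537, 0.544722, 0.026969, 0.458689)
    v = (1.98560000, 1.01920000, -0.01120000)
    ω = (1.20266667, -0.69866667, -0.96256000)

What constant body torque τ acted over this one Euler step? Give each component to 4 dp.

τ = (0.0900, -0.0500, 0.1800)

rate change Δω = (0.00266667, -0.09866667, 0.03744000)
I·α + gyro = (0.0900, -0.0500, 0.1800)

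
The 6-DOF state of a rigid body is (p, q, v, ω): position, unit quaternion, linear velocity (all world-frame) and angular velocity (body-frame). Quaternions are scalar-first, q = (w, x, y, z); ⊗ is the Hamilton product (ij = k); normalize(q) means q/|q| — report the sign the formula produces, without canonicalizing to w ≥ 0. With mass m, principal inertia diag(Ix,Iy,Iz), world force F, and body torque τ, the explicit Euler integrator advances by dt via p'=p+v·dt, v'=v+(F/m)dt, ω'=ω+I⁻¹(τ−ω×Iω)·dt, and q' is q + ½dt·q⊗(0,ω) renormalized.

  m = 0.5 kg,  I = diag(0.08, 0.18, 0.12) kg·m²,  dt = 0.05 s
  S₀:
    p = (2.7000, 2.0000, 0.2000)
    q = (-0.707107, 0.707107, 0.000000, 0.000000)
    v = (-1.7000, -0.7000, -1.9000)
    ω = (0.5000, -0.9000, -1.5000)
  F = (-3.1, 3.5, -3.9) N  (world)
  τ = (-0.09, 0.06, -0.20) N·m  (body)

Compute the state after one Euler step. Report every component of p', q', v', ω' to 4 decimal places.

p' = (2.6150, 1.9650, 0.1050)
q' = (-0.7152, 0.6975, 0.0424, 0.0106)
v' = (-2.0100, -0.3500, -2.2900)
ω' = (0.4944, -0.8917, -1.5646)

linear accel F/m = (-6.2000, 7.0000, -7.8000)
p + v·dt = (2.6150, 1.9650, 0.1050)
new velocity v' = (-2.0100, -0.3500, -2.2900)
precession coupling ω×(Iω) = (-0.0810, 0.0300, -0.0450)
(τ − ω×Iω)/I = (-0.1125, 0.1667, -1.2917)
new body rate ω' = (0.4944, -0.8917, -1.5646)
Hamilton product q⊗(0,ω) = (-0.3535535, -0.3535535, 1.6970568, 0.4242642)
updated quaternion q' = (-0.7152, 0.6975, 0.0424, 0.0106)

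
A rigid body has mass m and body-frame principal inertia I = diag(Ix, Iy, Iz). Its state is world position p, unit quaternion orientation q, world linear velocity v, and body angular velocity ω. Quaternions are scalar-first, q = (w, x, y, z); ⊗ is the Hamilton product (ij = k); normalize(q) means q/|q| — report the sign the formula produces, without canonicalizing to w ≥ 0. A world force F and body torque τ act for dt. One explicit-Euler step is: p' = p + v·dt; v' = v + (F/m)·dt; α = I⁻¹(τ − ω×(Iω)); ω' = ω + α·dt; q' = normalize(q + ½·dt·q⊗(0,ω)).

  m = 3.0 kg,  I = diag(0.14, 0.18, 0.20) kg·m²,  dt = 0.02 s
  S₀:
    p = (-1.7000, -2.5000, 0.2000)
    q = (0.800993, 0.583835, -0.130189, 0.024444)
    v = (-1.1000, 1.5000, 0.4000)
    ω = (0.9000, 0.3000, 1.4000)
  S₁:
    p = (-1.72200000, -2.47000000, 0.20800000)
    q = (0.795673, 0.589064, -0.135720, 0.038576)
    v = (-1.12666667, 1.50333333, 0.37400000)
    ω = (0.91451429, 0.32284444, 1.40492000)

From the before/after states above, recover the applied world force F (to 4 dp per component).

F = (-4.0000, 0.5000, -3.9000)

Δv = v₁−v₀ = (-0.02666667, 0.00333333, -0.02600000)
m·(v₁−v₀)/dt = (-4.0000, 0.5000, -3.9000)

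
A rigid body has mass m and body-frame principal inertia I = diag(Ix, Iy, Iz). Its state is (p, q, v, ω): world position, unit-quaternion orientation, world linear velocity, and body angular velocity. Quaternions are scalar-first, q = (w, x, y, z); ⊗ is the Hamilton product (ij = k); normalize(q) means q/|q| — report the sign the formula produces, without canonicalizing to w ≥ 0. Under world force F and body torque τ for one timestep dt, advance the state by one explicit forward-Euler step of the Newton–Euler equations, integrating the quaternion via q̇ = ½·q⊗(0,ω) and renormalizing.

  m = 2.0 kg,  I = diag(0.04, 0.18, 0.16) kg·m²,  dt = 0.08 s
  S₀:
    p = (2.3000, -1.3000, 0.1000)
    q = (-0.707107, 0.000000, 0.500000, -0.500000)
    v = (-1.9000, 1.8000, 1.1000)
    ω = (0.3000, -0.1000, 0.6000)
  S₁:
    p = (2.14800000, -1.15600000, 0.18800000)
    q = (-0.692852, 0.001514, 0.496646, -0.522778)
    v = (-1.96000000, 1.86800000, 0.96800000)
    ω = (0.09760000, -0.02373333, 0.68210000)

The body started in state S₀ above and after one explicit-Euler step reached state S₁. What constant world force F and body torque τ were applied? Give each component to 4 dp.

velocity change Δv = (-0.06000000, 0.06800000, -0.13200000)
applied force F = (-1.5000, 1.7000, -3.3000)
rate change Δω = (-0.20240000, 0.07626667, 0.08210000)
I·α + gyro = (-0.1000, 0.1500, 0.1600)

F = (-1.5000, 1.7000, -3.3000)
τ = (-0.1000, 0.1500, 0.1600)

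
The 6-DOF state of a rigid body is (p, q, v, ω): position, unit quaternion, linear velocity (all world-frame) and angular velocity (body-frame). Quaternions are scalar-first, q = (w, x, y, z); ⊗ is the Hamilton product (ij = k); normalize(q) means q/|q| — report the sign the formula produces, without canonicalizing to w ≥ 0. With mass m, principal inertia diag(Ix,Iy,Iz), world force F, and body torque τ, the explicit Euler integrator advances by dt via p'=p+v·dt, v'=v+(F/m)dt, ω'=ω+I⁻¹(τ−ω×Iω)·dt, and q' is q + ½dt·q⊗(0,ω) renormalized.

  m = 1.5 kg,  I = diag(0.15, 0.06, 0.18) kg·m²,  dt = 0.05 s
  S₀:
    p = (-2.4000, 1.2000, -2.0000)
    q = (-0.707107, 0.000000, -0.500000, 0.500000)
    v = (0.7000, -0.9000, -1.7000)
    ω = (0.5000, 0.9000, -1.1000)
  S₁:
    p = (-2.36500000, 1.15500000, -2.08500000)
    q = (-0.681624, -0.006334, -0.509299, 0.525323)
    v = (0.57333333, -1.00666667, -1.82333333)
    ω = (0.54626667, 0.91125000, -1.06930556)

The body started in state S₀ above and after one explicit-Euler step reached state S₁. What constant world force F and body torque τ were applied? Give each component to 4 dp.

F = (-3.8000, -3.2000, -3.7000)
τ = (0.0200, 0.0300, 0.0700)

Δv = v₁−v₀ = (-0.12666667, -0.10666667, -0.12333333)
m·(v₁−v₀)/dt = (-3.8000, -3.2000, -3.7000)
rate change Δω = (0.04626667, 0.01125000, 0.03069444)
applied torque τ = (0.0200, 0.0300, 0.0700)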